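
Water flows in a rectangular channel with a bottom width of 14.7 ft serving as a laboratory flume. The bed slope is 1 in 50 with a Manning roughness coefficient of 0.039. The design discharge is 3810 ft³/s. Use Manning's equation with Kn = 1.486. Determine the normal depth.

y_n = 16.3 ft

Manning's equation rearranged: A R^(2/3) = nQ / (1.486·√S) = 0.039 × 3810 / (1.486 × √0.02) = 707.1.
Try y = 18.3 ft: A R^(2/3) = 812 — high.
Try y = 12.5 ft: A R^(2/3) = 510.3 — low.
Try y = 16.3 ft: A R^(2/3) = 706.8 — matches.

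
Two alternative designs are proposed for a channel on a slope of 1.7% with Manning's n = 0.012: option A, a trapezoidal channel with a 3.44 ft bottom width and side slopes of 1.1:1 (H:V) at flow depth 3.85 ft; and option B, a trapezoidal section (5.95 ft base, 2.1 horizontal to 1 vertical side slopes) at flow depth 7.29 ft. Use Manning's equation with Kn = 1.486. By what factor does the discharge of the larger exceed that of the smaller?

8.21

Channel A: With bottom width b = 3.44 ft and side slope z = 1.1: A = (b + zy)y = (3.44 + 1.1×3.85)×3.85 = 29.55 ft²; P = b + 2y√(1+z²) = 3.44 + 2×3.85×1.487 = 14.89 ft. Hydraulic radius R = A/P = 29.55/14.89 = 1.985 ft. Q_A = (1.486/0.012)·29.55·1.985^(2/3)·√0.017 = 753.5 ft³/s.
Channel B: With bottom width b = 5.95 ft and side slope z = 2.1: A = (b + zy)y = (5.95 + 2.1×7.29)×7.29 = 155 ft²; P = b + 2y√(1+z²) = 5.95 + 2×7.29×2.326 = 39.86 ft. Hydraulic radius R = A/P = 155/39.86 = 3.888 ft. Q_B = (1.486/0.012)·155·3.888^(2/3)·√0.017 = 6187 ft³/s.
The larger discharge is 6187 ft³/s and the smaller is 753.5 ft³/s; the ratio is 8.21.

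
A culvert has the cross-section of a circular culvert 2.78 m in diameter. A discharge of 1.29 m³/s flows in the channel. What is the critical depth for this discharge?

At critical depth, Q² T / (g A³) = 1, i.e. A³/T = Q²/g = 1.29²/9.81 = 0.1696.
Try y = 0.526 m: A³/T = 0.2335 — high.
Try y = 0.355 m: A³/T = 0.04969 — low.
Try y = 0.485 m: A³/T = 0.1698 — matches.

y_c = 0.485 m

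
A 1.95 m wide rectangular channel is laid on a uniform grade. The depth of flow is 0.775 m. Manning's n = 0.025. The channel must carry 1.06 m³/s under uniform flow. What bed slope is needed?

S = 0.000942

Flow area A = b·y = 1.95 × 0.775 = 1.511 m². Wetted perimeter P = b + 2y = 1.95 + 2×0.775 = 3.5 m.
Hydraulic radius R = A/P = 1.511/3.5 = 0.4318 m.
From Manning's equation, S = [nQ / (1 A R^(2/3))]² = [0.025 × 1.06 / (1 × 1.511 × 0.4318^(2/3))]² = 0.000942.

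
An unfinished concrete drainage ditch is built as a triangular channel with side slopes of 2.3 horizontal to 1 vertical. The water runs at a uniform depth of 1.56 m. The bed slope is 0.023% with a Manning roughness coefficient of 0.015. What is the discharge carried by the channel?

Q = 4.53 m³/s

For a triangular section with side slope z = 2.3: A = zy² = 2.3×1.56² = 5.597 m²; P = 2y√(1+z²) = 2×1.56×2.508 = 7.825 m.
Hydraulic radius R = A/P = 5.597/7.825 = 0.7153 m.
Manning's equation: Q = (1/n) A R^(2/3) S^(1/2) = (1/0.015) × 5.597 × 0.7153^(2/3) × 0.00023^(1/2) = 4.53 m³/s.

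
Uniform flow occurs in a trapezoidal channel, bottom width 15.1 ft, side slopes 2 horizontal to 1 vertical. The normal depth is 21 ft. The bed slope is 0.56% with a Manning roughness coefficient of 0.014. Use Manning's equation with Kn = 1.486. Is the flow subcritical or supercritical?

supercritical

With bottom width b = 15.1 ft and side slope z = 2: A = (b + zy)y = (15.1 + 2×21)×21 = 1199 ft²; P = b + 2y√(1+z²) = 15.1 + 2×21×2.236 = 109 ft.
Hydraulic radius R = A/P = 1199/109 = 11 ft.
V = (1.486/n) R^(2/3) √S = (1.486/0.014) × 11^(2/3) × √0.0056 = 39.29 ft/s. Hydraulic depth D_h = A/T = 1199/99.1 = 12.1 ft.
Froude number Fr = V/√(g·D_h) = 39.29/√(32.2×12.1) = 1.99, which is greater than 1, so the flow is supercritical.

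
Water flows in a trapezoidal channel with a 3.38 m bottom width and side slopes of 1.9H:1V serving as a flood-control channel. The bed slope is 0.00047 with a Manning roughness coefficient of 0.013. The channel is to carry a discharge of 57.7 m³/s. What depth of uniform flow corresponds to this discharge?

y_n = 2.86 m

Manning's equation rearranged: A R^(2/3) = nQ / (1·√S) = 0.013 × 57.7 / (√0.00047) = 34.6.
Trying y = 3.24 m: A R^(2/3) = 45.49 — high.
Trying y = 2.31 m: A R^(2/3) = 21.91 — low.
Trying y = 2.86 m: A R^(2/3) = 34.62 — close enough.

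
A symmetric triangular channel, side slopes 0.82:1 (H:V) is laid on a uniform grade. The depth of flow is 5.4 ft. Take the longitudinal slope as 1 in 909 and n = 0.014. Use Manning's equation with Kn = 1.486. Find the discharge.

Q = 120 ft³/s

For a triangular section with side slope z = 0.82: A = zy² = 0.82×5.4² = 23.91 ft²; P = 2y√(1+z²) = 2×5.4×1.293 = 13.97 ft.
Hydraulic radius R = A/P = 23.91/13.97 = 1.712 ft.
Manning's equation: Q = (1.486/n) A R^(2/3) S^(1/2) = (1.486/0.014) × 23.91 × 1.712^(2/3) × 0.0011^(1/2) = 120 ft³/s.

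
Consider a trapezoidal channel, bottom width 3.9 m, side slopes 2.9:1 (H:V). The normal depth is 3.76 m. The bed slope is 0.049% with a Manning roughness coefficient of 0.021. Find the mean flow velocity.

V = 1.71 m/s

With bottom width b = 3.9 m and side slope z = 2.9: A = (b + zy)y = (3.9 + 2.9×3.76)×3.76 = 55.66 m²; P = b + 2y√(1+z²) = 3.9 + 2×3.76×3.068 = 26.97 m.
Hydraulic radius R = A/P = 55.66/26.97 = 2.064 m.
From Manning's equation, V = (1/n) R^(2/3) S^(1/2) = (1/0.021) × 2.064^(2/3) × 0.00049^(1/2) = 1.71 m/s.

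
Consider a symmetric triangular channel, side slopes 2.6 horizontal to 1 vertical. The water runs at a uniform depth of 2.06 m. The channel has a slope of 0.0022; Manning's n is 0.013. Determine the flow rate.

For a triangular section with side slope z = 2.6: A = zy² = 2.6×2.06² = 11.03 m²; P = 2y√(1+z²) = 2×2.06×2.786 = 11.48 m.
Hydraulic radius R = A/P = 11.03/11.48 = 0.9613 m.
Manning's equation: Q = (1/n) A R^(2/3) S^(1/2) = (1/0.013) × 11.03 × 0.9613^(2/3) × 0.0022^(1/2) = 38.8 m³/s.

Q = 38.8 m³/s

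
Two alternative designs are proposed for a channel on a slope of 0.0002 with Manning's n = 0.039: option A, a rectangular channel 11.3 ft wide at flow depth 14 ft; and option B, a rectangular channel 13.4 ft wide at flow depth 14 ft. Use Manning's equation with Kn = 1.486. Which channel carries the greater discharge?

Channel A: Flow area A = b·y = 11.3 × 14 = 158.2 ft². Wetted perimeter P = b + 2y = 11.3 + 2×14 = 39.3 ft. Hydraulic radius R = A/P = 158.2/39.3 = 4.025 ft. Q_A = (1.486/0.039)·158.2·4.025^(2/3)·√0.0002 = 215.7 ft³/s.
Channel B: Flow area A = b·y = 13.4 × 14 = 187.6 ft². Wetted perimeter P = b + 2y = 13.4 + 2×14 = 41.4 ft. Hydraulic radius R = A/P = 187.6/41.4 = 4.531 ft. Q_B = (1.486/0.039)·187.6·4.531^(2/3)·√0.0002 = 276.8 ft³/s.
Q_A = 215.7 ft³/s vs Q_B = 276.8 ft³/s, so channel B carries more.

channel B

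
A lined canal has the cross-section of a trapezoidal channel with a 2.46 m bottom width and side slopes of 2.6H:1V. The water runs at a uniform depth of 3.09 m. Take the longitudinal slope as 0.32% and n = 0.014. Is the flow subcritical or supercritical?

supercritical

With bottom width b = 2.46 m and side slope z = 2.6: A = (b + zy)y = (2.46 + 2.6×3.09)×3.09 = 32.43 m²; P = b + 2y√(1+z²) = 2.46 + 2×3.09×2.786 = 19.68 m.
Hydraulic radius R = A/P = 32.43/19.68 = 1.648 m.
V = (1/n) R^(2/3) √S = (1/0.014) × 1.648^(2/3) × √0.0032 = 5.638 m/s. Hydraulic depth D_h = A/T = 32.43/18.53 = 1.75 m.
Froude number Fr = V/√(g·D_h) = 5.638/√(9.81×1.75) = 1.36, which is greater than 1, so the flow is supercritical.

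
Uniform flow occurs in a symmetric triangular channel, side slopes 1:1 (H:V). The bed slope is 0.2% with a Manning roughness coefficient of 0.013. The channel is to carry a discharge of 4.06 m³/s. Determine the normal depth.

y_n = 1.38 m

Manning's equation rearranged: A R^(2/3) = nQ / (1·√S) = 0.013 × 4.06 / (√0.002) = 1.18.
Trying y = 1.14 m: A R^(2/3) = 0.7091 — short.
Trying y = 1.64 m: A R^(2/3) = 1.87 — over.
Trying y = 1.38 m: A R^(2/3) = 1.18 — ≈ 1.18.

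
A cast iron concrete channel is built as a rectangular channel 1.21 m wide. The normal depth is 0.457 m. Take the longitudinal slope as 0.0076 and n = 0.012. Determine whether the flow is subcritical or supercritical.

Flow area A = b·y = 1.21 × 0.457 = 0.553 m². Wetted perimeter P = b + 2y = 1.21 + 2×0.457 = 2.124 m.
Hydraulic radius R = A/P = 0.553/2.124 = 0.2603 m.
V = (1/n) R^(2/3) √S = (1/0.012) × 0.2603^(2/3) × √0.0076 = 2.962 m/s. Hydraulic depth D_h = A/T = 0.553/1.21 = 0.457 m.
Froude number Fr = V/√(g·D_h) = 2.962/√(9.81×0.457) = 1.4, which is greater than 1, so the flow is supercritical.

supercritical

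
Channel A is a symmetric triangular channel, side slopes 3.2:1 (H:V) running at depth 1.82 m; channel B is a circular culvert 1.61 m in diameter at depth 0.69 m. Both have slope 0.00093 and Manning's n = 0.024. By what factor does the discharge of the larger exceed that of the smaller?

Channel A: For a triangular section with side slope z = 3.2: A = zy² = 3.2×1.82² = 10.6 m²; P = 2y√(1+z²) = 2×1.82×3.353 = 12.2 m. Hydraulic radius R = A/P = 10.6/12.2 = 0.8686 m. Q_A = (1/0.024)·10.6·0.8686^(2/3)·√0.00093 = 12.26 m³/s.
Channel B: For a circular section of diameter D = 1.61 m at depth y = 0.69 m, the central angle is θ = 2 arccos(1 − 2y/D) = 2.855 rad. Then A = (D²/8)(θ − sin θ) = 0.8334 m² and P = Dθ/2 = 2.298 m. Hydraulic radius R = A/P = 0.8334/2.298 = 0.3626 m. Q_B = (1/0.024)·0.8334·0.3626^(2/3)·√0.00093 = 0.5385 m³/s.
The larger discharge is 12.26 m³/s and the smaller is 0.5385 m³/s; the ratio is 22.8.

22.8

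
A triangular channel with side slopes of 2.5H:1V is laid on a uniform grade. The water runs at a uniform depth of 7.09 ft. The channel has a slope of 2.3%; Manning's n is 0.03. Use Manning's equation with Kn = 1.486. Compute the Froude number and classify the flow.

supercritical

For a triangular section with side slope z = 2.5: A = zy² = 2.5×7.09² = 125.7 ft²; P = 2y√(1+z²) = 2×7.09×2.693 = 38.18 ft.
Hydraulic radius R = A/P = 125.7/38.18 = 3.291 ft.
V = (1.486/n) R^(2/3) √S = (1.486/0.03) × 3.291^(2/3) × √0.023 = 16.62 ft/s. Hydraulic depth D_h = A/T = 125.7/35.45 = 3.545 ft.
Froude number Fr = V/√(g·D_h) = 16.62/√(32.2×3.545) = 1.56, which is greater than 1, so the flow is supercritical.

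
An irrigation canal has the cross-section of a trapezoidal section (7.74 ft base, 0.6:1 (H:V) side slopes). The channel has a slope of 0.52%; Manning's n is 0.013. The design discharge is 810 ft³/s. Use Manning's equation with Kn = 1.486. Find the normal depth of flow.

y_n = 4.79 ft

Manning's equation rearranged: A R^(2/3) = nQ / (1.486·√S) = 0.013 × 810 / (1.486 × √0.0052) = 98.27.
At y = 6.07 ft: A R^(2/3) = 148.6 — high.
At y = 3.79 ft: A R^(2/3) = 65.92 — low.
At y = 4.79 ft: A R^(2/3) = 98.29 — matches.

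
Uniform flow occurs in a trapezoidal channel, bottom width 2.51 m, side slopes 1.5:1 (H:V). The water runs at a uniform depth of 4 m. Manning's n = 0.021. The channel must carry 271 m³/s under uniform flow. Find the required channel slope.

With bottom width b = 2.51 m and side slope z = 1.5: A = (b + zy)y = (2.51 + 1.5×4)×4 = 34.04 m²; P = b + 2y√(1+z²) = 2.51 + 2×4×1.803 = 16.93 m.
Hydraulic radius R = A/P = 34.04/16.93 = 2.01 m.
From Manning's equation, S = [nQ / (1 A R^(2/3))]² = [0.021 × 271 / (1 × 34.04 × 2.01^(2/3))]² = 0.011.

S = 0.011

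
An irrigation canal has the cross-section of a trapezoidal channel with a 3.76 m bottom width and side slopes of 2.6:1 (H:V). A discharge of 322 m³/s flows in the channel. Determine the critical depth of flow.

y_c = 4.34 m

At critical depth, Q² T / (g A³) = 1, i.e. A³/T = Q²/g = 322²/9.81 = 10570.
Try y = 5.18 m: A³/T = 23150 — over.
Try y = 4.34 m: A³/T = 10570 — close enough.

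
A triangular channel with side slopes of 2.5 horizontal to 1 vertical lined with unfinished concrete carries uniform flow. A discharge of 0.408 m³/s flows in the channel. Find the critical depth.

y_c = 0.352 m

At critical depth, Q² T / (g A³) = 1, i.e. A³/T = Q²/g = 0.408²/9.81 = 0.01697.
At y = 0.411 m: A³/T = 0.03665 — high.
At y = 0.317 m: A³/T = 0.01 — low.
At y = 0.352 m: A³/T = 0.01689 — ≈ 0.01697.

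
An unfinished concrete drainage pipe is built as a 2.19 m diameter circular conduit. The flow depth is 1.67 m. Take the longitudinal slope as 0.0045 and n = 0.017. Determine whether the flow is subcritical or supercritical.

For a circular section of diameter D = 2.19 m at depth y = 1.67 m, the central angle is θ = 2 arccos(1 − 2y/D) = 4.247 rad. Then A = (D²/8)(θ − sin θ) = 3.082 m² and P = Dθ/2 = 4.651 m.
Hydraulic radius R = A/P = 3.082/4.651 = 0.6627 m.
V = (1/n) R^(2/3) √S = (1/0.017) × 0.6627^(2/3) × √0.0045 = 2.999 m/s. Hydraulic depth D_h = A/T = 3.082/1.864 = 1.654 m.
Froude number Fr = V/√(g·D_h) = 2.999/√(9.81×1.654) = 0.745, which is less than 1, so the flow is subcritical.

subcritical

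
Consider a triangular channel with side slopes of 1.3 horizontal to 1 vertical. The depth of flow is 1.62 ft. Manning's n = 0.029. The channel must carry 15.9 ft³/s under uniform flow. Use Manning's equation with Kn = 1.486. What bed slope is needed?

For a triangular section with side slope z = 1.3: A = zy² = 1.3×1.62² = 3.412 ft²; P = 2y√(1+z²) = 2×1.62×1.64 = 5.314 ft.
Hydraulic radius R = A/P = 3.412/5.314 = 0.642 ft.
From Manning's equation, S = [nQ / (1.486 A R^(2/3))]² = [0.029 × 15.9 / (1.486 × 3.412 × 0.642^(2/3))]² = 0.0149.

S = 0.0149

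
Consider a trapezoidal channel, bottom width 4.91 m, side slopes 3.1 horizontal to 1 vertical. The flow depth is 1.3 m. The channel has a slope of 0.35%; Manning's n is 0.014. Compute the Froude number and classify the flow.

supercritical

With bottom width b = 4.91 m and side slope z = 3.1: A = (b + zy)y = (4.91 + 3.1×1.3)×1.3 = 11.62 m²; P = b + 2y√(1+z²) = 4.91 + 2×1.3×3.257 = 13.38 m.
Hydraulic radius R = A/P = 11.62/13.38 = 0.8687 m.
V = (1/n) R^(2/3) √S = (1/0.014) × 0.8687^(2/3) × √0.0035 = 3.847 m/s. Hydraulic depth D_h = A/T = 11.62/12.97 = 0.8961 m.
Froude number Fr = V/√(g·D_h) = 3.847/√(9.81×0.8961) = 1.3, which is greater than 1, so the flow is supercritical.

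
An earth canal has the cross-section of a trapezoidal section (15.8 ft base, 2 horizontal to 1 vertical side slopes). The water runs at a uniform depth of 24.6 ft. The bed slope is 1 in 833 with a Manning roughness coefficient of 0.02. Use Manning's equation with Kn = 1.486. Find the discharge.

Q = 22400 ft³/s

With bottom width b = 15.8 ft and side slope z = 2: A = (b + zy)y = (15.8 + 2×24.6)×24.6 = 1599 ft²; P = b + 2y√(1+z²) = 15.8 + 2×24.6×2.236 = 125.8 ft.
Hydraulic radius R = A/P = 1599/125.8 = 12.71 ft.
Manning's equation: Q = (1.486/n) A R^(2/3) S^(1/2) = (1.486/0.02) × 1599 × 12.71^(2/3) × 0.0012^(1/2) = 22400 ft³/s.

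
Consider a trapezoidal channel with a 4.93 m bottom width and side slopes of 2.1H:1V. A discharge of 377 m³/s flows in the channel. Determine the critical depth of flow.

y_c = 4.77 m

At critical depth, Q² T / (g A³) = 1, i.e. A³/T = Q²/g = 377²/9.81 = 14490.
Try y = 5.55 m: A³/T = 27620 — high.
Try y = 3.94 m: A³/T = 6556 — low.
Try y = 4.77 m: A³/T = 14520 — matches.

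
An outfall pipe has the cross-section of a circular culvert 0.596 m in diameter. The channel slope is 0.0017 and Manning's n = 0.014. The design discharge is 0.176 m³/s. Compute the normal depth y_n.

Manning's equation rearranged: A R^(2/3) = nQ / (1·√S) = 0.014 × 0.176 / (√0.0017) = 0.05976.
At y = 0.342 m: A R^(2/3) = 0.04915 — short.
At y = 0.389 m: A R^(2/3) = 0.05966 — ≈ 0.05976.

y_n = 0.389 m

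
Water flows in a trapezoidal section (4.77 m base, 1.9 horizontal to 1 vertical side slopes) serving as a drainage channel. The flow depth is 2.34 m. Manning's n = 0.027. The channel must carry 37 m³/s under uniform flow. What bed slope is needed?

S = 0.0013

With bottom width b = 4.77 m and side slope z = 1.9: A = (b + zy)y = (4.77 + 1.9×2.34)×2.34 = 21.57 m²; P = b + 2y√(1+z²) = 4.77 + 2×2.34×2.147 = 14.82 m.
Hydraulic radius R = A/P = 21.57/14.82 = 1.455 m.
From Manning's equation, S = [nQ / (1 A R^(2/3))]² = [0.027 × 37 / (1 × 21.57 × 1.455^(2/3))]² = 0.0013.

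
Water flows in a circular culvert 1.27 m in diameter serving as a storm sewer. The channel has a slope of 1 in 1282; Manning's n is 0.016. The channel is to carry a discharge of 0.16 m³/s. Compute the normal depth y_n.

Manning's equation rearranged: A R^(2/3) = nQ / (1·√S) = 0.016 × 0.16 / (√0.00078) = 0.09166.
At y = 0.422 m: A R^(2/3) = 0.1405 — high.
At y = 0.281 m: A R^(2/3) = 0.06329 — low.
At y = 0.339 m: A R^(2/3) = 0.09192 — matches.

y_n = 0.339 m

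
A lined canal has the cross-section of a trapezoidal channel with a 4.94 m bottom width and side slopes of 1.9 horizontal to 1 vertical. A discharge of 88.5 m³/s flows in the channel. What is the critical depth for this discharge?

At critical depth, Q² T / (g A³) = 1, i.e. A³/T = Q²/g = 88.5²/9.81 = 798.4.
Trying y = 1.9 m: A³/T = 352.6 — too small.
Trying y = 2.91 m: A³/T = 1767 — too large.
Trying y = 2.37 m: A³/T = 803.8 — matches.

y_c = 2.37 m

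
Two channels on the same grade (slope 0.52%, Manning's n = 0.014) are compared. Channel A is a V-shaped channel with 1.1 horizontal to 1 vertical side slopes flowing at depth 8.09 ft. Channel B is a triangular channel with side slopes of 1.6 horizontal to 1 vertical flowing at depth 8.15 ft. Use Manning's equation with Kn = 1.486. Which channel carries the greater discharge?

channel B

Channel A: For a triangular section with side slope z = 1.1: A = zy² = 1.1×8.09² = 71.99 ft²; P = 2y√(1+z²) = 2×8.09×1.487 = 24.05 ft. Hydraulic radius R = A/P = 71.99/24.05 = 2.993 ft. Q_A = (1.486/0.014)·71.99·2.993^(2/3)·√0.0052 = 1144 ft³/s.
Channel B: For a triangular section with side slope z = 1.6: A = zy² = 1.6×8.15² = 106.3 ft²; P = 2y√(1+z²) = 2×8.15×1.887 = 30.75 ft. Hydraulic radius R = A/P = 106.3/30.75 = 3.456 ft. Q_B = (1.486/0.014)·106.3·3.456^(2/3)·√0.0052 = 1859 ft³/s.
Q_A = 1144 ft³/s vs Q_B = 1859 ft³/s, so channel B carries more.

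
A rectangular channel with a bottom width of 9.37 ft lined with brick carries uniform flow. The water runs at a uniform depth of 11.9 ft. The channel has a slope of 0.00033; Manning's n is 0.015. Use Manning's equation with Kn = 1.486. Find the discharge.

Q = 450 ft³/s

Flow area A = b·y = 9.37 × 11.9 = 111.5 ft². Wetted perimeter P = b + 2y = 9.37 + 2×11.9 = 33.17 ft.
Hydraulic radius R = A/P = 111.5/33.17 = 3.362 ft.
Manning's equation: Q = (1.486/n) A R^(2/3) S^(1/2) = (1.486/0.015) × 111.5 × 3.362^(2/3) × 0.00033^(1/2) = 450 ft³/s.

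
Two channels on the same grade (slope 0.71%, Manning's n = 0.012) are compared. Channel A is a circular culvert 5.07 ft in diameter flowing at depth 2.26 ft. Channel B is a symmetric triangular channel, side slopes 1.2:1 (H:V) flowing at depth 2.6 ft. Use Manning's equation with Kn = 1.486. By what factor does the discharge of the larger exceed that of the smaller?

Channel A: For a circular section of diameter D = 5.07 ft at depth y = 2.26 ft, the central angle is θ = 2 arccos(1 − 2y/D) = 2.924 rad. Then A = (D²/8)(θ − sin θ) = 8.703 ft² and P = Dθ/2 = 7.413 ft. Hydraulic radius R = A/P = 8.703/7.413 = 1.174 ft. Q_A = (1.486/0.012)·8.703·1.174^(2/3)·√0.0071 = 101.1 ft³/s.
Channel B: For a triangular section with side slope z = 1.2: A = zy² = 1.2×2.6² = 8.112 ft²; P = 2y√(1+z²) = 2×2.6×1.562 = 8.123 ft. Hydraulic radius R = A/P = 8.112/8.123 = 0.9987 ft. Q_B = (1.486/0.012)·8.112·0.9987^(2/3)·√0.0071 = 84.57 ft³/s.
The larger discharge is 101.1 ft³/s and the smaller is 84.57 ft³/s; the ratio is 1.19.

1.19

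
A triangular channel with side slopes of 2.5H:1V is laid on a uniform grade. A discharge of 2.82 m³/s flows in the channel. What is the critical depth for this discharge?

y_c = 0.763 m

At critical depth, Q² T / (g A³) = 1, i.e. A³/T = Q²/g = 2.82²/9.81 = 0.8106.
Try y = 0.918 m: A³/T = 2.037 — too large.
Try y = 0.586 m: A³/T = 0.2159 — too small.
Try y = 0.763 m: A³/T = 0.8081 — ≈ 0.8106.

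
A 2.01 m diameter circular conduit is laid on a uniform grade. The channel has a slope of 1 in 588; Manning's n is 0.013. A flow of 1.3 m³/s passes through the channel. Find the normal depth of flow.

Manning's equation rearranged: A R^(2/3) = nQ / (1·√S) = 0.013 × 1.3 / (√0.001701) = 0.4098.
At y = 0.462 m: A R^(2/3) = 0.2324 — short.
At y = 0.76 m: A R^(2/3) = 0.6093 — over.
At y = 0.616 m: A R^(2/3) = 0.4093 — ≈ 0.4098.

y_n = 0.616 m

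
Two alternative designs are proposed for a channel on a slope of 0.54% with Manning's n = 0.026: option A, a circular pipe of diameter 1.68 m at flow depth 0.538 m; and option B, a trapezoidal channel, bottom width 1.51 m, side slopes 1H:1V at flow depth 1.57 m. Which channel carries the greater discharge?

Channel A: For a circular section of diameter D = 1.68 m at depth y = 0.538 m, the central angle is θ = 2 arccos(1 − 2y/D) = 2.406 rad. Then A = (D²/8)(θ − sin θ) = 0.6121 m² and P = Dθ/2 = 2.021 m. Hydraulic radius R = A/P = 0.6121/2.021 = 0.3029 m. Q_A = (1/0.026)·0.6121·0.3029^(2/3)·√0.0054 = 0.7803 m³/s.
Channel B: With bottom width b = 1.51 m and side slope z = 1: A = (b + zy)y = (1.51 + 1×1.57)×1.57 = 4.836 m²; P = b + 2y√(1+z²) = 1.51 + 2×1.57×1.414 = 5.951 m. Hydraulic radius R = A/P = 4.836/5.951 = 0.8126 m. Q_B = (1/0.026)·4.836·0.8126^(2/3)·√0.0054 = 11.9 m³/s.
Q_A = 0.7803 m³/s vs Q_B = 11.9 m³/s, so channel B carries more.

channel B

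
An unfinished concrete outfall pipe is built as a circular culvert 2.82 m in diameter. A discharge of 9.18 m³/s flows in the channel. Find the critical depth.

y_c = 1.33 m

At critical depth, Q² T / (g A³) = 1, i.e. A³/T = Q²/g = 9.18²/9.81 = 8.59.
Trying y = 1.03 m: A³/T = 3.24 — short.
Trying y = 1.33 m: A³/T = 8.639 — close enough.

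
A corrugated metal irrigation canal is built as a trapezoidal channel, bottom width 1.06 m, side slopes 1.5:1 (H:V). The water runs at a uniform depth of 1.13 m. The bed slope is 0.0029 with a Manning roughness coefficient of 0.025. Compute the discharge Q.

Q = 4.8 m³/s

With bottom width b = 1.06 m and side slope z = 1.5: A = (b + zy)y = (1.06 + 1.5×1.13)×1.13 = 3.113 m²; P = b + 2y√(1+z²) = 1.06 + 2×1.13×1.803 = 5.134 m.
Hydraulic radius R = A/P = 3.113/5.134 = 0.6063 m.
Manning's equation: Q = (1/n) A R^(2/3) S^(1/2) = (1/0.025) × 3.113 × 0.6063^(2/3) × 0.0029^(1/2) = 4.8 m³/s.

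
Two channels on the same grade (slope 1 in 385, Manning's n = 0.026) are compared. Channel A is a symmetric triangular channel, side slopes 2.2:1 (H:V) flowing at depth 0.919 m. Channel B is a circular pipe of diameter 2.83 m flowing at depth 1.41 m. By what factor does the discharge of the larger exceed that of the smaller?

2.39

Channel A: For a triangular section with side slope z = 2.2: A = zy² = 2.2×0.919² = 1.858 m²; P = 2y√(1+z²) = 2×0.919×2.417 = 4.442 m. Hydraulic radius R = A/P = 1.858/4.442 = 0.4183 m. Q_A = (1/0.026)·1.858·0.4183^(2/3)·√0.002597 = 2.037 m³/s.
Channel B: For a circular section of diameter D = 2.83 m at depth y = 1.41 m, the central angle is θ = 2 arccos(1 − 2y/D) = 3.135 rad. Then A = (D²/8)(θ − sin θ) = 3.131 m² and P = Dθ/2 = 4.435 m. Hydraulic radius R = A/P = 3.131/4.435 = 0.7059 m. Q_B = (1/0.026)·3.131·0.7059^(2/3)·√0.002597 = 4.866 m³/s.
The larger discharge is 4.866 m³/s and the smaller is 2.037 m³/s; the ratio is 2.39.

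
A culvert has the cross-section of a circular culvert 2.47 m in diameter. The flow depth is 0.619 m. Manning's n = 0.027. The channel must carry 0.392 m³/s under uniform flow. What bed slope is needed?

For a circular section of diameter D = 2.47 m at depth y = 0.619 m, the central angle is θ = 2 arccos(1 − 2y/D) = 2.097 rad. Then A = (D²/8)(θ − sin θ) = 0.94 m² and P = Dθ/2 = 2.59 m.
Hydraulic radius R = A/P = 0.94/2.59 = 0.3629 m.
From Manning's equation, S = [nQ / (1 A R^(2/3))]² = [0.027 × 0.392 / (1 × 0.94 × 0.3629^(2/3))]² = 0.00049.

S = 0.00049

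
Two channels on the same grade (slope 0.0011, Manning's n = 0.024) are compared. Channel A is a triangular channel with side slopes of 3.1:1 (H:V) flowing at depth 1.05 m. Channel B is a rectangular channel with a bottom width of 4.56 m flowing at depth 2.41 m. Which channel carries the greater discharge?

channel B

Channel A: For a triangular section with side slope z = 3.1: A = zy² = 3.1×1.05² = 3.418 m²; P = 2y√(1+z²) = 2×1.05×3.257 = 6.84 m. Hydraulic radius R = A/P = 3.418/6.84 = 0.4996 m. Q_A = (1/0.024)·3.418·0.4996^(2/3)·√0.0011 = 2.974 m³/s.
Channel B: Flow area A = b·y = 4.56 × 2.41 = 10.99 m². Wetted perimeter P = b + 2y = 4.56 + 2×2.41 = 9.38 m. Hydraulic radius R = A/P = 10.99/9.38 = 1.172 m. Q_B = (1/0.024)·10.99·1.172^(2/3)·√0.0011 = 16.88 m³/s.
Q_A = 2.974 m³/s vs Q_B = 16.88 m³/s, so channel B carries more.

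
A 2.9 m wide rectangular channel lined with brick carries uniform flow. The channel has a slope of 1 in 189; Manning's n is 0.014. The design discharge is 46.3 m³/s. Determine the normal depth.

Manning's equation rearranged: A R^(2/3) = nQ / (1·√S) = 0.014 × 46.3 / (√0.005291) = 8.911.
Trying y = 3.9 m: A R^(2/3) = 11.74 — over.
Trying y = 3.1 m: A R^(2/3) = 8.917 — matches.

y_n = 3.1 m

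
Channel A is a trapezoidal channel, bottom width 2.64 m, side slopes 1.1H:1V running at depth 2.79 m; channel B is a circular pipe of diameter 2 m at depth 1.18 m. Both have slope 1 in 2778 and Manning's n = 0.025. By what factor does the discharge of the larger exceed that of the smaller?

15.8

Channel A: With bottom width b = 2.64 m and side slope z = 1.1: A = (b + zy)y = (2.64 + 1.1×2.79)×2.79 = 15.93 m²; P = b + 2y√(1+z²) = 2.64 + 2×2.79×1.487 = 10.94 m. Hydraulic radius R = A/P = 15.93/10.94 = 1.457 m. Q_A = (1/0.025)·15.93·1.457^(2/3)·√0.00036 = 15.53 m³/s.
Channel B: For a circular section of diameter D = 2 m at depth y = 1.18 m, the central angle is θ = 2 arccos(1 − 2y/D) = 3.504 rad. Then A = (D²/8)(θ − sin θ) = 1.929 m² and P = Dθ/2 = 3.504 m. Hydraulic radius R = A/P = 1.929/3.504 = 0.5505 m. Q_B = (1/0.025)·1.929·0.5505^(2/3)·√0.00036 = 0.9833 m³/s.
The larger discharge is 15.53 m³/s and the smaller is 0.9833 m³/s; the ratio is 15.8.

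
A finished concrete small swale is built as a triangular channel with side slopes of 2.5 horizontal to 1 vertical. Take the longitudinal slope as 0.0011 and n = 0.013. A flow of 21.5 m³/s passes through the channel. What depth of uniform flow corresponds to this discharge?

y_n = 1.91 m

Manning's equation rearranged: A R^(2/3) = nQ / (1·√S) = 0.013 × 21.5 / (√0.0011) = 8.427.
Trying y = 2.1 m: A R^(2/3) = 10.84 — over.
Trying y = 1.47 m: A R^(2/3) = 4.187 — short.
Trying y = 1.91 m: A R^(2/3) = 8.418 — close enough.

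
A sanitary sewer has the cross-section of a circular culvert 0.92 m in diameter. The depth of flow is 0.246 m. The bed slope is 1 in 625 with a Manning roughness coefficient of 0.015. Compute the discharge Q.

Q = 0.104 m³/s

For a circular section of diameter D = 0.92 m at depth y = 0.246 m, the central angle is θ = 2 arccos(1 − 2y/D) = 2.174 rad. Then A = (D²/8)(θ − sin θ) = 0.1429 m² and P = Dθ/2 = 1 m.
Hydraulic radius R = A/P = 0.1429/1 = 0.1429 m.
Manning's equation: Q = (1/n) A R^(2/3) S^(1/2) = (1/0.015) × 0.1429 × 0.1429^(2/3) × 0.0016^(1/2) = 0.104 m³/s.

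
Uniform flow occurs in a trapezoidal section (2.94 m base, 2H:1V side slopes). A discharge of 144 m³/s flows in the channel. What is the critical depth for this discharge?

y_c = 3.37 m

At critical depth, Q² T / (g A³) = 1, i.e. A³/T = Q²/g = 144²/9.81 = 2114.
Trying y = 4.21 m: A³/T = 5530 — too large.
Trying y = 3.37 m: A³/T = 2114 — matches.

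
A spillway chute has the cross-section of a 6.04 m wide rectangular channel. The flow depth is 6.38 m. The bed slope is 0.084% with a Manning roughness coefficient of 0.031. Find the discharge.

Q = 58.1 m³/s

Flow area A = b·y = 6.04 × 6.38 = 38.54 m². Wetted perimeter P = b + 2y = 6.04 + 2×6.38 = 18.8 m.
Hydraulic radius R = A/P = 38.54/18.8 = 2.05 m.
Manning's equation: Q = (1/n) A R^(2/3) S^(1/2) = (1/0.031) × 38.54 × 2.05^(2/3) × 0.00084^(1/2) = 58.1 m³/s.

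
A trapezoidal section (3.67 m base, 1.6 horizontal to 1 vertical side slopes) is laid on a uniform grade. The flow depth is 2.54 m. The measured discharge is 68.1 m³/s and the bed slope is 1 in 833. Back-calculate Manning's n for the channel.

n = 0.013

With bottom width b = 3.67 m and side slope z = 1.6: A = (b + zy)y = (3.67 + 1.6×2.54)×2.54 = 19.64 m²; P = b + 2y√(1+z²) = 3.67 + 2×2.54×1.887 = 13.25 m.
Hydraulic radius R = A/P = 19.64/13.25 = 1.482 m.
Rearranging Manning's equation: n = (1/Q) A R^(2/3) S^(1/2) = (1/68.1) × 19.64 × 1.482^(2/3) × √0.0012 = 0.013.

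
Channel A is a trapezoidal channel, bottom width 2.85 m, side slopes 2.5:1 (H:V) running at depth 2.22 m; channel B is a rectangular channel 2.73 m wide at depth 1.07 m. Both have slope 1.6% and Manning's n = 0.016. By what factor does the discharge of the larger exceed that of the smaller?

10.5

Channel A: With bottom width b = 2.85 m and side slope z = 2.5: A = (b + zy)y = (2.85 + 2.5×2.22)×2.22 = 18.65 m²; P = b + 2y√(1+z²) = 2.85 + 2×2.22×2.693 = 14.81 m. Hydraulic radius R = A/P = 18.65/14.81 = 1.26 m. Q_A = (1/0.016)·18.65·1.26^(2/3)·√0.016 = 171.9 m³/s.
Channel B: Flow area A = b·y = 2.73 × 1.07 = 2.921 m². Wetted perimeter P = b + 2y = 2.73 + 2×1.07 = 4.87 m. Hydraulic radius R = A/P = 2.921/4.87 = 0.5998 m. Q_B = (1/0.016)·2.921·0.5998^(2/3)·√0.016 = 16.42 m³/s.
The larger discharge is 171.9 m³/s and the smaller is 16.42 m³/s; the ratio is 10.5.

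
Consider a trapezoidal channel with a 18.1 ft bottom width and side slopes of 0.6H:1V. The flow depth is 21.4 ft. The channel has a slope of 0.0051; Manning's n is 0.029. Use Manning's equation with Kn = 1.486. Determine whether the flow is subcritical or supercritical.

With bottom width b = 18.1 ft and side slope z = 0.6: A = (b + zy)y = (18.1 + 0.6×21.4)×21.4 = 662.1 ft²; P = b + 2y√(1+z²) = 18.1 + 2×21.4×1.166 = 68.01 ft.
Hydraulic radius R = A/P = 662.1/68.01 = 9.735 ft.
V = (1.486/n) R^(2/3) √S = (1.486/0.029) × 9.735^(2/3) × √0.0051 = 16.68 ft/s. Hydraulic depth D_h = A/T = 662.1/43.78 = 15.12 ft.
Froude number Fr = V/√(g·D_h) = 16.68/√(32.2×15.12) = 0.756, which is less than 1, so the flow is subcritical.

subcritical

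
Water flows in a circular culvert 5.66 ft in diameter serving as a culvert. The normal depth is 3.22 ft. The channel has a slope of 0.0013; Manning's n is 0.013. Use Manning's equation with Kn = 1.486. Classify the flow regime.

subcritical

For a circular section of diameter D = 5.66 ft at depth y = 3.22 ft, the central angle is θ = 2 arccos(1 − 2y/D) = 3.418 rad. Then A = (D²/8)(θ − sin θ) = 14.78 ft² and P = Dθ/2 = 9.673 ft.
Hydraulic radius R = A/P = 14.78/9.673 = 1.528 ft.
V = (1.486/n) R^(2/3) √S = (1.486/0.013) × 1.528^(2/3) × √0.0013 = 5.468 ft/s. Hydraulic depth D_h = A/T = 14.78/5.606 = 2.637 ft.
Froude number Fr = V/√(g·D_h) = 5.468/√(32.2×2.637) = 0.593, which is less than 1, so the flow is subcritical.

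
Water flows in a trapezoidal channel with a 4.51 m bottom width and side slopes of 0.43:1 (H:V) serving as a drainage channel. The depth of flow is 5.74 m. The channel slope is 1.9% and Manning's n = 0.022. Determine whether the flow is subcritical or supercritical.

supercritical

With bottom width b = 4.51 m and side slope z = 0.43: A = (b + zy)y = (4.51 + 0.43×5.74)×5.74 = 40.05 m²; P = b + 2y√(1+z²) = 4.51 + 2×5.74×1.089 = 17.01 m.
Hydraulic radius R = A/P = 40.05/17.01 = 2.355 m.
V = (1/n) R^(2/3) √S = (1/0.022) × 2.355^(2/3) × √0.019 = 11.09 m/s. Hydraulic depth D_h = A/T = 40.05/9.446 = 4.24 m.
Froude number Fr = V/√(g·D_h) = 11.09/√(9.81×4.24) = 1.72, which is greater than 1, so the flow is supercritical.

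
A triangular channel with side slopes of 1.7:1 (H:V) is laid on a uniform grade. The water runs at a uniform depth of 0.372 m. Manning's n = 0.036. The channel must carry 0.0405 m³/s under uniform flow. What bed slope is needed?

For a triangular section with side slope z = 1.7: A = zy² = 1.7×0.372² = 0.2353 m²; P = 2y√(1+z²) = 2×0.372×1.972 = 1.467 m.
Hydraulic radius R = A/P = 0.2353/1.467 = 0.1603 m.
From Manning's equation, S = [nQ / (1 A R^(2/3))]² = [0.036 × 0.0405 / (1 × 0.2353 × 0.1603^(2/3))]² = 0.000441.

S = 0.000441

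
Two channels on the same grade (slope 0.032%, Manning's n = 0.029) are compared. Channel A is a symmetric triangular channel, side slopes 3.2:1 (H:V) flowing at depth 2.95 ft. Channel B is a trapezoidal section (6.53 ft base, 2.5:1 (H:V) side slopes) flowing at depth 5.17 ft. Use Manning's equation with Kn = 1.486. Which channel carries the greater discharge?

Channel A: For a triangular section with side slope z = 3.2: A = zy² = 3.2×2.95² = 27.85 ft²; P = 2y√(1+z²) = 2×2.95×3.353 = 19.78 ft. Hydraulic radius R = A/P = 27.85/19.78 = 1.408 ft. Q_A = (1.486/0.029)·27.85·1.408^(2/3)·√0.00032 = 32.06 ft³/s.
Channel B: With bottom width b = 6.53 ft and side slope z = 2.5: A = (b + zy)y = (6.53 + 2.5×5.17)×5.17 = 100.6 ft²; P = b + 2y√(1+z²) = 6.53 + 2×5.17×2.693 = 34.37 ft. Hydraulic radius R = A/P = 100.6/34.37 = 2.926 ft. Q_B = (1.486/0.029)·100.6·2.926^(2/3)·√0.00032 = 188.6 ft³/s.
Q_A = 32.06 ft³/s vs Q_B = 188.6 ft³/s, so channel B carries more.

channel B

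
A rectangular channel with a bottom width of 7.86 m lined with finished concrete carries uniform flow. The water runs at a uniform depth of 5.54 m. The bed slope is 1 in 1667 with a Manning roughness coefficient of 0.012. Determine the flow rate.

Q = 155 m³/s

Flow area A = b·y = 7.86 × 5.54 = 43.54 m². Wetted perimeter P = b + 2y = 7.86 + 2×5.54 = 18.94 m.
Hydraulic radius R = A/P = 43.54/18.94 = 2.299 m.
Manning's equation: Q = (1/n) A R^(2/3) S^(1/2) = (1/0.012) × 43.54 × 2.299^(2/3) × 0.0005999^(1/2) = 155 m³/s.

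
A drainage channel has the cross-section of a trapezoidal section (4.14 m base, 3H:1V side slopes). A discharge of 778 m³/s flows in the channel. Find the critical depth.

y_c = 6.07 m

At critical depth, Q² T / (g A³) = 1, i.e. A³/T = Q²/g = 778²/9.81 = 61700.
Try y = 4.48 m: A³/T = 15750 — too small.
Try y = 7.64 m: A³/T = 176800 — too large.
Try y = 6.07 m: A³/T = 61560 — matches.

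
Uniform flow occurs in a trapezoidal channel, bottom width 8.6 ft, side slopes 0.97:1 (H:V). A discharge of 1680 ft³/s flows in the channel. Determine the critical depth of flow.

y_c = 7.88 ft

At critical depth, Q² T / (g A³) = 1, i.e. A³/T = Q²/g = 1680²/32.2 = 87650.
Trying y = 6.18 ft: A³/T = 35640 — low.
Trying y = 9.34 ft: A³/T = 167900 — high.
Trying y = 7.88 ft: A³/T = 87790 — ≈ 87650.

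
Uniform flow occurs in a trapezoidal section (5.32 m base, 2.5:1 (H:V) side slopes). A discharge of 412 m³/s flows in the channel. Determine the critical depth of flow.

At critical depth, Q² T / (g A³) = 1, i.e. A³/T = Q²/g = 412²/9.81 = 17300.
At y = 3.44 m: A³/T = 4876 — too small.
At y = 5.09 m: A³/T = 25180 — too large.
At y = 4.66 m: A³/T = 17280 — matches.

y_c = 4.66 m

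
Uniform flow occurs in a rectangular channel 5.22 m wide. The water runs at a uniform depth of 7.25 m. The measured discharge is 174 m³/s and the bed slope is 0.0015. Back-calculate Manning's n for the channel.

n = 0.013

Flow area A = b·y = 5.22 × 7.25 = 37.84 m². Wetted perimeter P = b + 2y = 5.22 + 2×7.25 = 19.72 m.
Hydraulic radius R = A/P = 37.84/19.72 = 1.919 m.
Rearranging Manning's equation: n = (1/Q) A R^(2/3) S^(1/2) = (1/174) × 37.84 × 1.919^(2/3) × √0.0015 = 0.013.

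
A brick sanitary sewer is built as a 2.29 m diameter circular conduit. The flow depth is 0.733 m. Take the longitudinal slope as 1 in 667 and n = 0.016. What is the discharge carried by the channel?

For a circular section of diameter D = 2.29 m at depth y = 0.733 m, the central angle is θ = 2 arccos(1 − 2y/D) = 2.405 rad. Then A = (D²/8)(θ − sin θ) = 1.137 m² and P = Dθ/2 = 2.754 m.
Hydraulic radius R = A/P = 1.137/2.754 = 0.4127 m.
Manning's equation: Q = (1/n) A R^(2/3) S^(1/2) = (1/0.016) × 1.137 × 0.4127^(2/3) × 0.001499^(1/2) = 1.52 m³/s.

Q = 1.52 m³/s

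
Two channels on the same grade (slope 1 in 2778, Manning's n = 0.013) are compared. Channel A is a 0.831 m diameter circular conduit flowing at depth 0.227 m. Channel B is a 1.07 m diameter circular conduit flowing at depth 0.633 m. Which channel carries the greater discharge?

channel B

Channel A: For a circular section of diameter D = 0.831 m at depth y = 0.227 m, the central angle is θ = 2 arccos(1 − 2y/D) = 2.2 rad. Then A = (D²/8)(θ − sin θ) = 0.1201 m² and P = Dθ/2 = 0.914 m. Hydraulic radius R = A/P = 0.1201/0.914 = 0.1314 m. Q_A = (1/0.013)·0.1201·0.1314^(2/3)·√0.00036 = 0.0453 m³/s.
Channel B: For a circular section of diameter D = 1.07 m at depth y = 0.633 m, the central angle is θ = 2 arccos(1 − 2y/D) = 3.51 rad. Then A = (D²/8)(θ − sin θ) = 0.5539 m² and P = Dθ/2 = 1.878 m. Hydraulic radius R = A/P = 0.5539/1.878 = 0.2949 m. Q_B = (1/0.013)·0.5539·0.2949^(2/3)·√0.00036 = 0.3582 m³/s.
Q_A = 0.0453 m³/s vs Q_B = 0.3582 m³/s, so channel B carries more.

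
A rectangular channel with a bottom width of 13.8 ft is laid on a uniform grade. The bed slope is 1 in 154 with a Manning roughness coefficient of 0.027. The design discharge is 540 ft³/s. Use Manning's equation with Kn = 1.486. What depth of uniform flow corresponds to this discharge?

y_n = 4.52 ft

Manning's equation rearranged: A R^(2/3) = nQ / (1.486·√S) = 0.027 × 540 / (1.486 × √0.006494) = 121.8.
Trying y = 3.51 ft: A R^(2/3) = 85.05 — short.
Trying y = 4.52 ft: A R^(2/3) = 121.9 — close enough.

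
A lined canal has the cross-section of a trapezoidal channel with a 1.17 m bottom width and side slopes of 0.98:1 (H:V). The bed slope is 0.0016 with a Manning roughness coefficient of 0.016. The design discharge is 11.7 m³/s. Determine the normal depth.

y_n = 1.79 m

Manning's equation rearranged: A R^(2/3) = nQ / (1·√S) = 0.016 × 11.7 / (√0.0016) = 4.68.
Try y = 1.3 m: A R^(2/3) = 2.41 — too small.
Try y = 2.23 m: A R^(2/3) = 7.528 — too large.
Try y = 1.79 m: A R^(2/3) = 4.684 — ≈ 4.68.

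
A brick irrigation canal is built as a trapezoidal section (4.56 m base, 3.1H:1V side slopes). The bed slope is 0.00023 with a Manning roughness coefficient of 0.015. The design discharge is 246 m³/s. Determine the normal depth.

y_n = 5.49 m

Manning's equation rearranged: A R^(2/3) = nQ / (1·√S) = 0.015 × 246 / (√0.00023) = 243.3.
At y = 5.95 m: A R^(2/3) = 294.7 — high.
At y = 4.51 m: A R^(2/3) = 152.5 — low.
At y = 5.49 m: A R^(2/3) = 243 — close enough.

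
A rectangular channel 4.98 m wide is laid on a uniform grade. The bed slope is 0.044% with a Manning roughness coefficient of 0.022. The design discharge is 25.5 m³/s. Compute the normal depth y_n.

y_n = 4.03 m

Manning's equation rearranged: A R^(2/3) = nQ / (1·√S) = 0.022 × 25.5 / (√0.00044) = 26.74.
Trying y = 4.42 m: A R^(2/3) = 30.02 — high.
Trying y = 3.53 m: A R^(2/3) = 22.63 — low.
Trying y = 4.03 m: A R^(2/3) = 26.75 — ≈ 26.74.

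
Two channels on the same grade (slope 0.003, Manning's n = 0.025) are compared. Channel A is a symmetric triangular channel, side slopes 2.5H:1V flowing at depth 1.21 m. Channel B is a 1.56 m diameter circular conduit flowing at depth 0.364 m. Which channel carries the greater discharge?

channel A

Channel A: For a triangular section with side slope z = 2.5: A = zy² = 2.5×1.21² = 3.66 m²; P = 2y√(1+z²) = 2×1.21×2.693 = 6.516 m. Hydraulic radius R = A/P = 3.66/6.516 = 0.5617 m. Q_A = (1/0.025)·3.66·0.5617^(2/3)·√0.003 = 5.459 m³/s.
Channel B: For a circular section of diameter D = 1.56 m at depth y = 0.364 m, the central angle is θ = 2 arccos(1 − 2y/D) = 2.017 rad. Then A = (D²/8)(θ − sin θ) = 0.3389 m² and P = Dθ/2 = 1.573 m. Hydraulic radius R = A/P = 0.3389/1.573 = 0.2155 m. Q_B = (1/0.025)·0.3389·0.2155^(2/3)·√0.003 = 0.2669 m³/s.
Q_A = 5.459 m³/s vs Q_B = 0.2669 m³/s, so channel A carries more.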